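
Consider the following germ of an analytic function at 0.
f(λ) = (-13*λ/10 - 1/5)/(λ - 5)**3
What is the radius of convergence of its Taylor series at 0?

Denominator factor (λ - 5)^3: pole of order 3 at 5, modulus 5.
The radius of convergence is the smallest modulus among the singular points: 5.

The radius of convergence is 5.


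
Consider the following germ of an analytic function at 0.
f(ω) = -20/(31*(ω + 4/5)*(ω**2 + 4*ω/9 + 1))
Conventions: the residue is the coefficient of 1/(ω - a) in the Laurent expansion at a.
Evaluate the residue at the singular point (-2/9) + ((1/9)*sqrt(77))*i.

The residue is (2250/8959) + ((11700/689843)*sqrt(77))*i.

The factor ω**2 + 4*ω/9 + 1 splits as (ω - a)(ω - a') with a = (-2/9) + ((1/9)*sqrt(77))*i, a' = (-2/9) - ((1/9)*sqrt(77))*i. At the order-1 pole a set g(ω) = (ω - a)*f(ω) = [-20/(31*(ω + 4/5))] / (ω - a').
Simple pole: residue = g(a) at a = (-2/9) + ((1/9)*sqrt(77))*i, which is (2250/8959) + ((11700/689843)*sqrt(77))*i.


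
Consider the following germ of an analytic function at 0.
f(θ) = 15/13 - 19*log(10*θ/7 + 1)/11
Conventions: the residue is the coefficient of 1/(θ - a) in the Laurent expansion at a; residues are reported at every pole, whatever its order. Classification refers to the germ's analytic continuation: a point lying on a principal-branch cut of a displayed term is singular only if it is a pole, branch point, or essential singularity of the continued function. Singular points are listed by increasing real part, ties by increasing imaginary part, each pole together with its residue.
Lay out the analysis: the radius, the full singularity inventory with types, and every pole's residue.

Radius of convergence at 0: 7/10.
At -7/10: a logarithmic branch point.

Branch term (-19/11)*log(1 - θ/(-7/10)): its argument vanishes at θ = -7/10, a logarithmic branch point, modulus 7/10.
The radius of convergence is the smallest modulus among the singular points: 7/10.


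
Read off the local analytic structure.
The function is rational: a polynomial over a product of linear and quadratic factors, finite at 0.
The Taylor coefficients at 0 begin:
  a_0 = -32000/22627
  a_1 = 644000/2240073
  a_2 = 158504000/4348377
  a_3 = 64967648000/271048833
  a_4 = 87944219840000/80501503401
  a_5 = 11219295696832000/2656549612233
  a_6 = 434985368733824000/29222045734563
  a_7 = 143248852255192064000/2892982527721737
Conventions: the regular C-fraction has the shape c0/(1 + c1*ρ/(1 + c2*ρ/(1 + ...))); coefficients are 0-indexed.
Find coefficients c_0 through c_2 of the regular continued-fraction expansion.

The regular C-fraction coefficients are [-32000/22627, 161/792, -16193329/127512].

Taylor coefficients (read off): a_0 = -32000/22627, a_1 = 644000/2240073, a_2 = 158504000/4348377.
c0 = a_0 = -32000/22627. Peel one level at a time: if S = 1 + c*ρ/S' with S'(0) = 1, then c is the ρ-coefficient of S and S' = c*ρ/(S - 1).
S_1 = c0/f = 1 + (161/792)*ρ + (16193329/627264)*ρ^2 + ...; c1 = 161/792.
S_2 = c1*ρ/(S_1 - 1) = 1 + (-16193329/127512)*ρ + ...; c2 = -16193329/127512.


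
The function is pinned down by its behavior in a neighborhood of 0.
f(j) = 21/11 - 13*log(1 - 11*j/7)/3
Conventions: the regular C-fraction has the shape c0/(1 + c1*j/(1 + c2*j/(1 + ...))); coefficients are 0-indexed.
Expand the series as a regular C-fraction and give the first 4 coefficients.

Taylor coefficients (expand at 0): a_0 = 21/11, a_1 = 143/21, a_2 = 1573/294, a_3 = 17303/3087.
c0 = a_0 = 21/11. Peel one level at a time: if S = 1 + c*j/S' with S'(0) = 1, then c is the j-coefficient of S and S' = c*j/(S - 1).
S_1 = c0/f = 1 + (-1573/441)*j + (3858569/388962)*j^2 + ...; c1 = -1573/441.
S_2 = c1*j/(S_1 - 1) = 1 + (2453/882)*j + (-121/588)*j^2 + ...; c2 = 2453/882.
S_3 = c2*j/(S_2 - 1) = 1 + (33/446)*j + ...; c3 = 33/446.

The regular C-fraction coefficients are [21/11, -1573/441, 2453/882, 33/446].


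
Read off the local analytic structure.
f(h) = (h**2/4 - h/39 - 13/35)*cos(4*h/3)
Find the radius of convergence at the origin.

The factor cos(4*h/3) is entire and contributes no finite singular point.
The polynomial part has no poles.
No finite singular points: the Taylor series at 0 converges everywhere.

The radius of convergence is infinite.


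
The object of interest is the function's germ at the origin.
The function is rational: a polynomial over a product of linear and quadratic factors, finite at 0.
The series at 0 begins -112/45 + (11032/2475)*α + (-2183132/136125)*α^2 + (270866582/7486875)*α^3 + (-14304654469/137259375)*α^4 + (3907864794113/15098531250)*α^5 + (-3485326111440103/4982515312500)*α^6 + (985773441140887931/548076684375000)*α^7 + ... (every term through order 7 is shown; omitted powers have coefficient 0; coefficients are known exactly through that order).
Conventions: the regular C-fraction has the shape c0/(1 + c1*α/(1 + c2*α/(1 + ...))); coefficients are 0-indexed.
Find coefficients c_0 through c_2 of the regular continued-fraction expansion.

The regular C-fraction coefficients are [-112/45, 197/110, 356/197].

Taylor coefficients (read off): a_0 = -112/45, a_1 = 11032/2475, a_2 = -2183132/136125.
c0 = a_0 = -112/45. Peel one level at a time: if S = 1 + c*α/S' with S'(0) = 1, then c is the α-coefficient of S and S' = c*α/(S - 1).
S_1 = c0/f = 1 + (197/110)*α + (-178/55)*α^2 + ...; c1 = 197/110.
S_2 = c1*α/(S_1 - 1) = 1 + (356/197)*α + ...; c2 = 356/197.


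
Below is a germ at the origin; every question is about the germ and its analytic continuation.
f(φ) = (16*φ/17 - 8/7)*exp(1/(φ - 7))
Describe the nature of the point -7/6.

There is no denominator, hence no pole anywhere.
The essential point of exp(1/(φ - (7))) is 7, not -7/6.
So the germ continues analytically to -7/6.

The point is a regular point.


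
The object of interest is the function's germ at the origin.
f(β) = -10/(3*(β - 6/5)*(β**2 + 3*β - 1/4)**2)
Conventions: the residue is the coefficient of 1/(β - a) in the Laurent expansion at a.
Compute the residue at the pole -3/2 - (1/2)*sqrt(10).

The factor β**2 + 3*β - 1/4 splits as (β - a)(β - a') with a = -3/2 - (1/2)*sqrt(10), a' = -3/2 + (1/2)*sqrt(10). At the order-2 pole a set g(β) = (β - a)^2*f(β) = [-10/(3*(β - 6/5))] / (β - a')^2.
Order-2 pole: residue = g'(a); g'(-3/2 - (1/2)*sqrt(10)) = 50000/688323 - (378/229441)*sqrt(10), so the residue is 50000/688323 - (378/229441)*sqrt(10).

The residue is 50000/688323 - (378/229441)*sqrt(10).


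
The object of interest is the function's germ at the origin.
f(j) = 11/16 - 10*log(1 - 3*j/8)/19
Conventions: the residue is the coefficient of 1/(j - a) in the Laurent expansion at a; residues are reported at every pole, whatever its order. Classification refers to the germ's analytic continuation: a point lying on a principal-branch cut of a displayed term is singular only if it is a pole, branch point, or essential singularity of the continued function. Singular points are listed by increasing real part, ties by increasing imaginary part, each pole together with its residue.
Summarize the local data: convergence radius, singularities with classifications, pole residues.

Branch term (-10/19)*log(1 - j/(8/3)): its argument vanishes at j = 8/3, a logarithmic branch point, modulus 8/3.
The radius of convergence is the smallest modulus among the singular points: 8/3.

Radius of convergence at 0: 8/3.
At 8/3: a logarithmic branch point.


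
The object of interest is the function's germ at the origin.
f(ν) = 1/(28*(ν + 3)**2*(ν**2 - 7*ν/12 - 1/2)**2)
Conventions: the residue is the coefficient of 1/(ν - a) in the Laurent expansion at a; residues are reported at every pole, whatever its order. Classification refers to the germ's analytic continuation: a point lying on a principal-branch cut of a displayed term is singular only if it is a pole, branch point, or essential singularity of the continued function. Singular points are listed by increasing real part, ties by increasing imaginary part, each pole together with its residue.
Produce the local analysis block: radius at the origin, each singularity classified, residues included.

Radius of convergence at 0: -7/24 + (1/24)*sqrt(337).
At -3: a pole of order 2; residue 632/1447341.
At 7/24 - (1/24)*sqrt(337): a pole of order 2; residue -316/1447341 + (12995036/164373070029)*sqrt(337).
At 7/24 + (1/24)*sqrt(337): a pole of order 2; residue -316/1447341 - (12995036/164373070029)*sqrt(337).


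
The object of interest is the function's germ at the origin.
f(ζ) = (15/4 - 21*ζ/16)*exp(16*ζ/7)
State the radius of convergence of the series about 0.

The radius of convergence is infinite.

The factor exp(16*ζ/7) is entire and contributes no finite singular point.
The polynomial part has no poles.
No finite singular points: the Taylor series at 0 converges everywhere.


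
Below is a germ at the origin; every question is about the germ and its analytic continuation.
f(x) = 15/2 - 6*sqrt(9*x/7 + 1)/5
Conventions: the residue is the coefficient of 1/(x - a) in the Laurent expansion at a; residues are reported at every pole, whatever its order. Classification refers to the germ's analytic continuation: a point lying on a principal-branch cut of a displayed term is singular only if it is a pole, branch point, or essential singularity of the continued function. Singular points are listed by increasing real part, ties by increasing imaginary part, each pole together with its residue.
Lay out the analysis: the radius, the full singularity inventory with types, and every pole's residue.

Branch term (-6/5)*sqrt(1 - x/(-7/9)): its argument vanishes at x = -7/9, a square-root branch point, modulus 7/9.
The radius of convergence is the smallest modulus among the singular points: 7/9.

Radius of convergence at 0: 7/9.
At -7/9: an algebraic (square-root) branch point.


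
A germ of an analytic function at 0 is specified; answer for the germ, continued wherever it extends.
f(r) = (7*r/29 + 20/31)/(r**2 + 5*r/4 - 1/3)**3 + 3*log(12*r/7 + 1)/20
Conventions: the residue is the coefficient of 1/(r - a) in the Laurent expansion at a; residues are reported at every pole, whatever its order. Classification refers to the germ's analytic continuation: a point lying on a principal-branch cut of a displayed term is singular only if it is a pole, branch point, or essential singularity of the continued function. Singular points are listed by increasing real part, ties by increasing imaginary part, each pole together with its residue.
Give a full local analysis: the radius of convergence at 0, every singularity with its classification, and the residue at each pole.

Radius of convergence at 0: -5/8 + (1/24)*sqrt(417).
At -5/8 - (1/24)*sqrt(417): a pole of order 3; residue -(24572160/2414371481)*sqrt(417).
At -7/12: a logarithmic branch point.
At -5/8 + (1/24)*sqrt(417): a pole of order 3; residue (24572160/2414371481)*sqrt(417).

Denominator factor (r**2 + 5*r/4 - 1/3)^3: discriminant 139/48, real irrational roots -5/8 + (1/24)*sqrt(417) and -5/8 - (1/24)*sqrt(417); poles of order 3, moduli -5/8 + (1/24)*sqrt(417) and 5/8 + (1/24)*sqrt(417).
Branch term (3/20)*log(1 - r/(-7/12)): its argument vanishes at r = -7/12, a logarithmic branch point, modulus 7/12.
The radius of convergence is the smallest modulus among the singular points: -5/8 + (1/24)*sqrt(417).
The branch term is analytic at -5/8 - (1/24)*sqrt(417) and contributes nothing to the residue; only the rational part matters.
The factor r**2 + 5*r/4 - 1/3 splits as (r - a)(r - a') with a = -5/8 - (1/24)*sqrt(417), a' = -5/8 + (1/24)*sqrt(417). At the order-3 pole a set g(r) = (r - a)^3*(rational part) = [7*r/29 + 20/31] / (r - a')^3.
Order-3 pole: residue = g''(a)/2; g''(-5/8 - (1/24)*sqrt(417)) = -(49144320/2414371481)*sqrt(417), so the residue is -(24572160/2414371481)*sqrt(417).
The branch term is analytic at -5/8 + (1/24)*sqrt(417) and contributes nothing to the residue; only the rational part matters.
The factor r**2 + 5*r/4 - 1/3 splits as (r - a)(r - a') with a = -5/8 + (1/24)*sqrt(417), a' = -5/8 - (1/24)*sqrt(417). At the order-3 pole a set g(r) = (r - a)^3*(rational part) = [7*r/29 + 20/31] / (r - a')^3.
Order-3 pole: residue = g''(a)/2; g''(-5/8 + (1/24)*sqrt(417)) = (49144320/2414371481)*sqrt(417), so the residue is (24572160/2414371481)*sqrt(417).
List the singular points by increasing real part (a conjugate pair: the negative imaginary part first).


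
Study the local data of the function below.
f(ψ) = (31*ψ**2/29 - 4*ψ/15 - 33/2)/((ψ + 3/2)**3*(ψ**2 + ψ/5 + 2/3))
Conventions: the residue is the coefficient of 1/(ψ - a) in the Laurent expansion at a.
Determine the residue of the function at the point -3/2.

The residue is -561649920/112226897.

At the order-3 pole -3/2 set g(ψ) = (ψ - (-3/2))^3*f(ψ) = (31*ψ**2/29 - 4*ψ/15 - 33/2)/(ψ**2 + ψ/5 + 2/3).
Order-3 pole: residue = g''(a)/2; g''(-3/2) = -1123299840/112226897, so the residue is -561649920/112226897.


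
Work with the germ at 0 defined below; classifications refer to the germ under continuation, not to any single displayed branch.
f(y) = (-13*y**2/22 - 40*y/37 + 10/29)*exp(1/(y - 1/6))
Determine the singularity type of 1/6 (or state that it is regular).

The point is an essential singularity.

The exponent 1/(y - (1/6)) has a pole at 1/6, so exp(1/(y - (1/6))) takes every nonzero value near it: an essential singularity (not a pole of any order).


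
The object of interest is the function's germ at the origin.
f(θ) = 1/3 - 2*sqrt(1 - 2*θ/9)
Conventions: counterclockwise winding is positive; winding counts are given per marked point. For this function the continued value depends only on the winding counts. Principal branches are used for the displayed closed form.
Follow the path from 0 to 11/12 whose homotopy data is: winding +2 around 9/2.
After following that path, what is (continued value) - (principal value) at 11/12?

Continued minus principal equals 0.

The rational part is single-valued and drops out of the difference; each branch term changes only by its own monodromy.
(-2)*sqrt(1 - θ/(9/2)): winding +2 is even, the square root returns to the same sheet, contribution 0.
Summing the contributions at θ = 11/12 gives 0.


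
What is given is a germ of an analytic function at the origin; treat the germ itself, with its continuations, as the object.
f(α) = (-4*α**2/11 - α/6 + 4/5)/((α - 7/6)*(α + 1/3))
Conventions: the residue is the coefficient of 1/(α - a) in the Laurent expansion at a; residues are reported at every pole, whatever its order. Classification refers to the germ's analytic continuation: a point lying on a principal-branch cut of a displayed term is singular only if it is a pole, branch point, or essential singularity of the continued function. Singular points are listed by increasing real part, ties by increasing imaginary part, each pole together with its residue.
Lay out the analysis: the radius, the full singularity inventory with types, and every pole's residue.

Denominator factor (α + 1/3): pole of order 1 at -1/3, modulus 1/3.
Denominator factor (α - 7/6): pole of order 1 at 7/6, modulus 7/6.
The radius of convergence is the smallest modulus among the singular points: 1/3.
At the order-1 pole -1/3 set g(α) = (α - (-1/3))*f(α) = (-4*α**2/11 - α/6 + 4/5)/(α - 7/6).
Simple pole: residue = g(a) at a = -1/3, which is -269/495.
At the order-1 pole 7/6 set g(α) = (α - (7/6))*f(α) = (-4*α**2/11 - α/6 + 4/5)/(α + 1/3).
Simple pole: residue = g(a) at a = 7/6, which is 73/990.
List the singular points by increasing real part (a conjugate pair: the negative imaginary part first).

Radius of convergence at 0: 1/3.
At -1/3: a pole of order 1; residue -269/495.
At 7/6: a pole of order 1; residue 73/990.


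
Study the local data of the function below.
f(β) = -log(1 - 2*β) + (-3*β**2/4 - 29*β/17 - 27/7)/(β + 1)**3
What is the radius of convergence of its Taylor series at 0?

The radius of convergence is 1/2.

Denominator factor (β + 1)^3: pole of order 3 at -1, modulus 1.
Branch term (-1)*log(1 - β/(1/2)): its argument vanishes at β = 1/2, a logarithmic branch point, modulus 1/2.
The radius of convergence is the smallest modulus among the singular points: 1/2.


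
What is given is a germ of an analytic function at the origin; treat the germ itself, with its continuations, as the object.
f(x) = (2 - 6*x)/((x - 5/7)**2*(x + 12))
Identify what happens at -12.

The denominator factor x + 12 vanishes at -12 and appears to the power 1; the numerator there equals 74, nonzero, and no other factor vanishes.
Hence a pole whose order is the multiplicity, 1.

The point is a pole of order 1.


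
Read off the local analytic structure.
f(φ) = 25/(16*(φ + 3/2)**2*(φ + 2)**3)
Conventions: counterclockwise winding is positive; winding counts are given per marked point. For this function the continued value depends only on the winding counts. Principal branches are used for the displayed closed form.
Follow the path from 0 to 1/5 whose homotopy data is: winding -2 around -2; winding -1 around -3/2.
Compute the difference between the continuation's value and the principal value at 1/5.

Continued minus principal equals 0.

The function is rational, hence single-valued: continuing it around any pole returns the same value, so the difference is 0.


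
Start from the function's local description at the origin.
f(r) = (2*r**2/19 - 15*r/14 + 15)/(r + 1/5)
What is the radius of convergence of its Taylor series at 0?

The radius of convergence is 1/5.

Denominator factor (r + 1/5): pole of order 1 at -1/5, modulus 1/5.
The radius of convergence is the smallest modulus among the singular points: 1/5.


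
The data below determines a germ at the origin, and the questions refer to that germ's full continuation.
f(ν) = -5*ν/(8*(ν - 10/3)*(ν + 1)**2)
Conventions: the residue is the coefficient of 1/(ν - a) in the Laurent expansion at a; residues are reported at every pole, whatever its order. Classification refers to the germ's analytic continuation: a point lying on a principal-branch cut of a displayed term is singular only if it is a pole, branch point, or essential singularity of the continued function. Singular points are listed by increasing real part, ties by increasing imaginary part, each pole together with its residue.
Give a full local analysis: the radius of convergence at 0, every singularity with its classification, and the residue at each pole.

Radius of convergence at 0: 1.
At -1: a pole of order 2; residue 75/676.
At 10/3: a pole of order 1; residue -75/676.

Denominator factor (ν + 1)^2: pole of order 2 at -1, modulus 1.
Denominator factor (ν - 10/3): pole of order 1 at 10/3, modulus 10/3.
The radius of convergence is the smallest modulus among the singular points: 1.
At the order-2 pole -1 set g(ν) = (ν - (-1))^2*f(ν) = -5*ν/(8*(ν - 10/3)).
Order-2 pole: residue = g'(a); g'(-1) = 75/676, so the residue is 75/676.
At the order-1 pole 10/3 set g(ν) = (ν - (10/3))*f(ν) = -5*ν/(8*(ν + 1)**2).
Simple pole: residue = g(a) at a = 10/3, which is -75/676.
List the singular points by increasing real part (a conjugate pair: the negative imaginary part first).


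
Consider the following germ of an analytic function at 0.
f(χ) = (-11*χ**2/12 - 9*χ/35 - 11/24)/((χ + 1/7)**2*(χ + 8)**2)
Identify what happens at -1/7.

The point is a pole of order 2.

The denominator factor χ + 1/7 vanishes at -1/7 and appears to the power 2; the numerator there equals -863/1960, nonzero, and no other factor vanishes.
Hence a pole whose order is the multiplicity, 2.


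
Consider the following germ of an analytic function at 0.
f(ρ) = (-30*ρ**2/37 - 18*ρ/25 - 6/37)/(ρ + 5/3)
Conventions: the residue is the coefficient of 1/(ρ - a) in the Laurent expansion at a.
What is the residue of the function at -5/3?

At the order-1 pole -5/3 set g(ρ) = (ρ - (-5/3))*f(ρ) = -30*ρ**2/37 - 18*ρ/25 - 6/37.
Simple pole: residue = g(a) at a = -5/3, which is -674/555.

The residue is -674/555.


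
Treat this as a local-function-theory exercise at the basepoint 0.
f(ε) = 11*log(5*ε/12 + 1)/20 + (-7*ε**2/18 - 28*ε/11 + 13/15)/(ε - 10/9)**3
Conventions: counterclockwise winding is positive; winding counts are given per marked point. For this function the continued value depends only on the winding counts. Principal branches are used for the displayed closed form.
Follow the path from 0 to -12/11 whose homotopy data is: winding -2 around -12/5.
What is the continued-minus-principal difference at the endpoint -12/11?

The rational part is single-valued and drops out of the difference; each branch term changes only by its own monodromy.
(11/20)*log(1 - ε/(-12/5)): each positive loop around -12/5 adds 2*pi*i to the log, so winding -2 contributes (11/20)*(-2)*2*pi*i = -(11/5)*pi*i.
Summing the contributions at ε = -12/11 gives -(11/5)*pi*i.

Continued minus principal equals -(11/5)*pi*i.


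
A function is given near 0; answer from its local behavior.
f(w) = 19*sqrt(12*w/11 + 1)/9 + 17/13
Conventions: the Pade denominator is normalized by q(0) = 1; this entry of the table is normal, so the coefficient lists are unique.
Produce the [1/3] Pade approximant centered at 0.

Taylor coefficients needed (expand at 0): a_0 = 400/117, a_1 = 38/33, a_2 = -38/121, a_3 = 228/1331, a_4 = -1710/14641.
Write the denominator as Q(w) = 1 + q1*w + q2*w^2 + q3*w^3. Requiring Q*f - P = O(w^5) with deg P <= 1 kills the coefficients of w^2..w^4 in Q*f:
  w^2: a_2 + q1*a_1 + q2*a_0 = 0, i.e. -38/121 + (38/33)*q1 + (400/117)*q2 = 0.
  w^3: a_3 + q1*a_2 + q2*a_1 + q3*a_0 = 0, i.e. 228/1331 + (-38/121)*q1 + (38/33)*q2 + (400/117)*q3 = 0.
  w^4: a_4 + q1*a_3 + q2*a_2 + q3*a_1 = 0, i.e. -1710/14641 + (228/1331)*q1 + (-38/121)*q2 + (38/33)*q3 = 0.
Solving this linear system: q1 = 1227627/2637899, q2 = -15561/239809, q3 = 4628286/319185779.
The numerator is Q*f truncated at degree 1: P0 = a_0 = 400/117; P1 = a_1 + q1*a_0 = 282149246/102878061.

The Pade approximant has numerator coefficients [400/117, 282149246/102878061]; denominator coefficients [1, 1227627/2637899, -15561/239809, 4628286/319185779].


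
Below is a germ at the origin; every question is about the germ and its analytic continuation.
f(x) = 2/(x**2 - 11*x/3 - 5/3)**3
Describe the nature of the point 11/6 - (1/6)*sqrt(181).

The denominator factor x**2 - 11*x/3 - 5/3 vanishes at 11/6 - (1/6)*sqrt(181) and appears to the power 3; the numerator there equals 2, nonzero, and no other factor vanishes.
Hence a pole whose order is the multiplicity, 3.

The point is a pole of order 3.


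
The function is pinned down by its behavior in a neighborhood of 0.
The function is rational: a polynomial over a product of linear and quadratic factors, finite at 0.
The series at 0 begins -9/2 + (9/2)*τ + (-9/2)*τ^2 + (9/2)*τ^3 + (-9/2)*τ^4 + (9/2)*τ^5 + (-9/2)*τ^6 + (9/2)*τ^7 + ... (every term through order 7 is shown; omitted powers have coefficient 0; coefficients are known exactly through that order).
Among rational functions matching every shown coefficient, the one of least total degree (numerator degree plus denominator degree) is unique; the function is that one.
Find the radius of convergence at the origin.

The radius of convergence is 1.

No rational of total degree below 1 reproduces all 8 coefficients; solving the [0/1] Pade equations on them gives f(τ) = -9/(2*(τ + 1)), whose expansion matches every shown term.
Denominator factor (τ + 1): pole of order 1 at -1, modulus 1.
The radius of convergence is the smallest modulus among the singular points: 1.


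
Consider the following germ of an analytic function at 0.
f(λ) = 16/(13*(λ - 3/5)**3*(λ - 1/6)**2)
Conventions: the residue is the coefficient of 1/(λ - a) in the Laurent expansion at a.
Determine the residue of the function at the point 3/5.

The residue is 38880000/371293.

At the order-3 pole 3/5 set g(λ) = (λ - (3/5))^3*f(λ) = 16/(13*(λ - 1/6)**2).
Order-3 pole: residue = g''(a)/2; g''(3/5) = 77760000/371293, so the residue is 38880000/371293.


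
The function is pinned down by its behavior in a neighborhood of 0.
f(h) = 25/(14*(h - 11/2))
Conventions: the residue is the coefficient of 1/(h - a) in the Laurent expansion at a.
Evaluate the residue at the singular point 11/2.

The residue is 25/14.

At the order-1 pole 11/2 set g(h) = (h - (11/2))*f(h) = 25/14.
Simple pole: residue = g(a) at a = 11/2, which is 25/14.


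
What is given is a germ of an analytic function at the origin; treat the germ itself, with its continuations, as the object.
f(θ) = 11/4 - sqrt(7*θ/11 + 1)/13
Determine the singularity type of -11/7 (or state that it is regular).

The term (-1/13)*sqrt(1 - θ/(-11/7)) has argument 1 - -11/7/(-11/7) = 0 at -11/7: a square-root (algebraic, two-sheeted) branch point; the remaining terms are analytic or single-valued there.

The point is an algebraic (square-root) branch point.


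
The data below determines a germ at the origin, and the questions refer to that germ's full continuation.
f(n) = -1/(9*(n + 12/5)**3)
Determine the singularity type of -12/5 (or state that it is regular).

The denominator factor n + 12/5 vanishes at -12/5 and appears to the power 3; the numerator there equals -1/9, nonzero, and no other factor vanishes.
Hence a pole whose order is the multiplicity, 3.

The point is a pole of order 3.


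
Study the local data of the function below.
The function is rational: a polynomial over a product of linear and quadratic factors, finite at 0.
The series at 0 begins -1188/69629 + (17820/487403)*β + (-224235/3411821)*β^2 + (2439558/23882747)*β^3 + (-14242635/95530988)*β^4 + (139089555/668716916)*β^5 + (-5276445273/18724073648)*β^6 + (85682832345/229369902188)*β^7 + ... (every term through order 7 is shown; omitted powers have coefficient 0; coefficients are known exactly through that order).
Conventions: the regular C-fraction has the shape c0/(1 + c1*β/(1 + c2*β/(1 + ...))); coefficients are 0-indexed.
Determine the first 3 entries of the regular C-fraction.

Taylor coefficients (read off): a_0 = -1188/69629, a_1 = 17820/487403, a_2 = -224235/3411821.
c0 = a_0 = -1188/69629. Peel one level at a time: if S = 1 + c*β/S' with S'(0) = 1, then c is the β-coefficient of S and S' = c*β/(S - 1).
S_1 = c0/f = 1 + (15/7)*β + (145/196)*β^2 + ...; c1 = 15/7.
S_2 = c1*β/(S_1 - 1) = 1 + (-29/84)*β + ...; c2 = -29/84.

The regular C-fraction coefficients are [-1188/69629, 15/7, -29/84].


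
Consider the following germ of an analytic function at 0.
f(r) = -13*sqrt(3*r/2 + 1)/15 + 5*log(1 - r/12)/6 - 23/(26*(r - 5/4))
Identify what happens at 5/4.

The point is a pole of order 1.

The denominator factor r - 5/4 vanishes at 5/4 and appears to the power 1; the numerator there equals -23/26, nonzero, and no other factor vanishes.
The branch terms are analytic at this point.
Hence a pole whose order is the multiplicity, 1.


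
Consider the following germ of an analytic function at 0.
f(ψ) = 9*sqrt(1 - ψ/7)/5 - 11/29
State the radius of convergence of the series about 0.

Branch term (9/5)*sqrt(1 - ψ/(7)): its argument vanishes at ψ = 7, a square-root branch point, modulus 7.
The radius of convergence is the smallest modulus among the singular points: 7.

The radius of convergence is 7.


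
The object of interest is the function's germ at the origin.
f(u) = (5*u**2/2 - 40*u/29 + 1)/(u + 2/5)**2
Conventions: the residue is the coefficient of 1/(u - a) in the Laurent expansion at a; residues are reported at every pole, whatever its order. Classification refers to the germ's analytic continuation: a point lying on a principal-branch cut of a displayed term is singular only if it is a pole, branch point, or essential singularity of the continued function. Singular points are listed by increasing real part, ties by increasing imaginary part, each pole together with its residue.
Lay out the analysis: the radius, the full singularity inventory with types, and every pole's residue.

Denominator factor (u + 2/5)^2: pole of order 2 at -2/5, modulus 2/5.
The radius of convergence is the smallest modulus among the singular points: 2/5.
At the order-2 pole -2/5 set g(u) = (u - (-2/5))^2*f(u) = 5*u**2/2 - 40*u/29 + 1.
Order-2 pole: residue = g'(a); g'(-2/5) = -98/29, so the residue is -98/29.

Radius of convergence at 0: 2/5.
At -2/5: a pole of order 2; residue -98/29.


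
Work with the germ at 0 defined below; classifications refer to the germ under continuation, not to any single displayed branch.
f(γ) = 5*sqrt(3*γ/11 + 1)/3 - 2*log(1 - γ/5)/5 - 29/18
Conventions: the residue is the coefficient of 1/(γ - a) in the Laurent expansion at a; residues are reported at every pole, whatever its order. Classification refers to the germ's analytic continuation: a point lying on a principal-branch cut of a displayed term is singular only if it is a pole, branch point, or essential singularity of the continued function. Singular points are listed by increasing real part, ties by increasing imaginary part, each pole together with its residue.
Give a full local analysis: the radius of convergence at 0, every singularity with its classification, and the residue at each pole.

Radius of convergence at 0: 11/3.
At -11/3: an algebraic (square-root) branch point.
At 5: a logarithmic branch point.

Branch term (5/3)*sqrt(1 - γ/(-11/3)): its argument vanishes at γ = -11/3, a square-root branch point, modulus 11/3.
Branch term (-2/5)*log(1 - γ/(5)): its argument vanishes at γ = 5, a logarithmic branch point, modulus 5.
The radius of convergence is the smallest modulus among the singular points: 11/3.
List the singular points by increasing real part (a conjugate pair: the negative imaginary part first).


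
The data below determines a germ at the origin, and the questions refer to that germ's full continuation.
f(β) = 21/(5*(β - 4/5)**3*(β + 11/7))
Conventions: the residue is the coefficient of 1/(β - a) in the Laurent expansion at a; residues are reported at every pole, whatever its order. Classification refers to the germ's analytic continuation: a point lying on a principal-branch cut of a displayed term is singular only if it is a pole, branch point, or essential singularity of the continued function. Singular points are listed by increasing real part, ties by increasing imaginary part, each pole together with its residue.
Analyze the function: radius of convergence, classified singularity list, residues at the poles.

Radius of convergence at 0: 4/5.
At -11/7: a pole of order 1; residue -180075/571787.
At 4/5: a pole of order 3; residue 180075/571787.

Denominator factor (β + 11/7): pole of order 1 at -11/7, modulus 11/7.
Denominator factor (β - 4/5)^3: pole of order 3 at 4/5, modulus 4/5.
The radius of convergence is the smallest modulus among the singular points: 4/5.
At the order-1 pole -11/7 set g(β) = (β - (-11/7))*f(β) = 21/(5*(β - 4/5)**3).
Simple pole: residue = g(a) at a = -11/7, which is -180075/571787.
At the order-3 pole 4/5 set g(β) = (β - (4/5))^3*f(β) = 21/(5*(β + 11/7)).
Order-3 pole: residue = g''(a)/2; g''(4/5) = 360150/571787, so the residue is 180075/571787.
List the singular points by increasing real part (a conjugate pair: the negative imaginary part first).


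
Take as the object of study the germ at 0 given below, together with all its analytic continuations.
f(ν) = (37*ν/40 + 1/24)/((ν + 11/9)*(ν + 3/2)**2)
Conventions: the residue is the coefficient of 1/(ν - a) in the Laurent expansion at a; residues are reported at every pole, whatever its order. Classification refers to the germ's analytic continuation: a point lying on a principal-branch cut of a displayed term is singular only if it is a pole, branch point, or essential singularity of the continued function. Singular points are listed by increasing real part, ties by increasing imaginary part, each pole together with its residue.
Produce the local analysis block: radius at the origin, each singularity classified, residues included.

Denominator factor (ν + 3/2)^2: pole of order 2 at -3/2, modulus 3/2.
Denominator factor (ν + 11/9): pole of order 1 at -11/9, modulus 11/9.
The radius of convergence is the smallest modulus among the singular points: 11/9.
At the order-2 pole -3/2 set g(ν) = (ν - (-3/2))^2*f(ν) = (37*ν/40 + 1/24)/(ν + 11/9).
Order-2 pole: residue = g'(a); g'(-3/2) = 1764/125, so the residue is 1764/125.
At the order-1 pole -11/9 set g(ν) = (ν - (-11/9))*f(ν) = (37*ν/40 + 1/24)/(ν + 3/2)**2.
Simple pole: residue = g(a) at a = -11/9, which is -1764/125.
List the singular points by increasing real part (a conjugate pair: the negative imaginary part first).

Radius of convergence at 0: 11/9.
At -3/2: a pole of order 2; residue 1764/125.
At -11/9: a pole of order 1; residue -1764/125.


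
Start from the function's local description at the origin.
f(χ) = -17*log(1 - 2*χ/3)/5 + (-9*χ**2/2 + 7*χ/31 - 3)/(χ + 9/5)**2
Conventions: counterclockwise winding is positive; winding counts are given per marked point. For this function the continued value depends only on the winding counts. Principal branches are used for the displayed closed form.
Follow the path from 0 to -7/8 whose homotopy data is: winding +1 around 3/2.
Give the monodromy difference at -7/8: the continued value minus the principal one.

The rational part is single-valued and drops out of the difference; each branch term changes only by its own monodromy.
(-17/5)*log(1 - χ/(3/2)): each positive loop around 3/2 adds 2*pi*i to the log, so winding +1 contributes (-17/5)*(1)*2*pi*i = -(34/5)*pi*i.
Summing the contributions at χ = -7/8 gives -(34/5)*pi*i.

Continued minus principal equals -(34/5)*pi*i.


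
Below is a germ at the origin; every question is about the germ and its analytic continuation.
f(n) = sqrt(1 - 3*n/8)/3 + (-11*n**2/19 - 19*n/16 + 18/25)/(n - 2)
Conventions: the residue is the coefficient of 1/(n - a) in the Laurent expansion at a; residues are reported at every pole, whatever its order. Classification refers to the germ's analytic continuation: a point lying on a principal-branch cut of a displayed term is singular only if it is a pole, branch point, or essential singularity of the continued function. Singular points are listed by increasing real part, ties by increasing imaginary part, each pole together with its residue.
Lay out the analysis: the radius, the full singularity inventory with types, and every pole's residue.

Radius of convergence at 0: 2.
At 2: a pole of order 1; residue -15089/3800.
At 8/3: an algebraic (square-root) branch point.

Denominator factor (n - 2): pole of order 1 at 2, modulus 2.
Branch term (1/3)*sqrt(1 - n/(8/3)): its argument vanishes at n = 8/3, a square-root branch point, modulus 8/3.
The radius of convergence is the smallest modulus among the singular points: 2.
The branch term is analytic at 2 and contributes nothing to the residue; only the rational part matters.
At the order-1 pole 2 set g(n) = (n - (2))*(rational part) = -11*n**2/19 - 19*n/16 + 18/25.
Simple pole: residue = g(a) at a = 2, which is -15089/3800.
List the singular points by increasing real part (a conjugate pair: the negative imaginary part first).


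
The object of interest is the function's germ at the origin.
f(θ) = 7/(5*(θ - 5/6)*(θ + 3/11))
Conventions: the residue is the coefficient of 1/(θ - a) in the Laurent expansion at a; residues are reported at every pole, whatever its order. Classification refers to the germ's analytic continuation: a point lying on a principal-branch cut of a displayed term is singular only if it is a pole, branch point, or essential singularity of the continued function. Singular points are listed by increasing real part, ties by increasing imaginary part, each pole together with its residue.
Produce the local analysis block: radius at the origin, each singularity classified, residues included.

Denominator factor (θ - 5/6): pole of order 1 at 5/6, modulus 5/6.
Denominator factor (θ + 3/11): pole of order 1 at -3/11, modulus 3/11.
The radius of convergence is the smallest modulus among the singular points: 3/11.
At the order-1 pole -3/11 set g(θ) = (θ - (-3/11))*f(θ) = 7/(5*(θ - 5/6)).
Simple pole: residue = g(a) at a = -3/11, which is -462/365.
At the order-1 pole 5/6 set g(θ) = (θ - (5/6))*f(θ) = 7/(5*(θ + 3/11)).
Simple pole: residue = g(a) at a = 5/6, which is 462/365.
List the singular points by increasing real part (a conjugate pair: the negative imaginary part first).

Radius of convergence at 0: 3/11.
At -3/11: a pole of order 1; residue -462/365.
At 5/6: a pole of order 1; residue 462/365.


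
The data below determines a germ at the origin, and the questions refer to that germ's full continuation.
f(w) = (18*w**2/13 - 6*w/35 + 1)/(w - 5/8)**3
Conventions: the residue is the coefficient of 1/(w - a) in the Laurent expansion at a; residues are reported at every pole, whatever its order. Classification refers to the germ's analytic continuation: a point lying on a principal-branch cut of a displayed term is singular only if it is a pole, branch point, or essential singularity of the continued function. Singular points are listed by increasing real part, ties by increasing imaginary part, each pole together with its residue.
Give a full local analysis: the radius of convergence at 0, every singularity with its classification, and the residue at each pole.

Denominator factor (w - 5/8)^3: pole of order 3 at 5/8, modulus 5/8.
The radius of convergence is the smallest modulus among the singular points: 5/8.
At the order-3 pole 5/8 set g(w) = (w - (5/8))^3*f(w) = 18*w**2/13 - 6*w/35 + 1.
Order-3 pole: residue = g''(a)/2; g''(5/8) = 36/13, so the residue is 18/13.

Radius of convergence at 0: 5/8.
At 5/8: a pole of order 3; residue 18/13.


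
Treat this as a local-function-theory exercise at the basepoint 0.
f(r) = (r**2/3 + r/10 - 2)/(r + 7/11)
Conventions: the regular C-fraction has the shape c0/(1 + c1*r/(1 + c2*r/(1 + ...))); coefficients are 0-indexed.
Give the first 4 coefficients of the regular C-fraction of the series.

Taylor coefficients (expand at 0): a_0 = -22/7, a_1 = 2497/490, a_2 = -77011/10290, a_3 = 847121/72030.
c0 = a_0 = -22/7. Peel one level at a time: if S = 1 + c*r/S' with S'(0) = 1, then c is the r-coefficient of S and S' = c*r/(S - 1).
S_1 = c0/f = 1 + (227/140)*r + (2081/8400)*r^2 + ...; c1 = 227/140.
S_2 = c1*r/(S_1 - 1) = 1 + (-2081/13620)*r + (-70010/463761)*r^2 + ...; c2 = -2081/13620.
S_3 = c2*r/(S_2 - 1) = 1 + (-1400200/1417161)*r + ...; c3 = -1400200/1417161.

The regular C-fraction coefficients are [-22/7, 227/140, -2081/13620, -1400200/1417161].


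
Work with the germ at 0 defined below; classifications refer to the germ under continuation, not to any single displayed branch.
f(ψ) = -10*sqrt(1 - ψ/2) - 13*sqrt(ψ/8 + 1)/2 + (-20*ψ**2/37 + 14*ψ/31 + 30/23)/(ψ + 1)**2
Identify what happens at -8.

The point is an algebraic (square-root) branch point.

The term (-13/2)*sqrt(1 - ψ/(-8)) has argument 1 - -8/(-8) = 0 at -8: a square-root (algebraic, two-sheeted) branch point; the remaining terms are analytic or single-valued there.


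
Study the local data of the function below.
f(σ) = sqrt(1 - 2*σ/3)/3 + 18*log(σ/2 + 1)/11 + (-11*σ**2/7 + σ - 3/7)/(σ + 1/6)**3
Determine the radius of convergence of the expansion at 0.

The radius of convergence is 1/6.

Denominator factor (σ + 1/6)^3: pole of order 3 at -1/6, modulus 1/6.
Branch term (18/11)*log(1 - σ/(-2)): its argument vanishes at σ = -2, a logarithmic branch point, modulus 2.
Branch term (1/3)*sqrt(1 - σ/(3/2)): its argument vanishes at σ = 3/2, a square-root branch point, modulus 3/2.
The radius of convergence is the smallest modulus among the singular points: 1/6.


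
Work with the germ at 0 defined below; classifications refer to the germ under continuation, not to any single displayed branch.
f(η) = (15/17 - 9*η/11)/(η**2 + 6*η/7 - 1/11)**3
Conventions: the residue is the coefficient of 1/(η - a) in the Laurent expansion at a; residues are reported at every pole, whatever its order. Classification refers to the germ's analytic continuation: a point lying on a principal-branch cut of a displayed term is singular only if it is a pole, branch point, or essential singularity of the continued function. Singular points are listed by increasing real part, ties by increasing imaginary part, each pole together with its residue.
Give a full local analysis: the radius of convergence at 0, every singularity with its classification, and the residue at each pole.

Denominator factor (η**2 + 6*η/7 - 1/11)^3: discriminant 592/539, real irrational roots -3/7 + (2/77)*sqrt(407) and -3/7 - (2/77)*sqrt(407); poles of order 3, moduli -3/7 + (2/77)*sqrt(407) and 3/7 + (2/77)*sqrt(407).
The radius of convergence is the smallest modulus among the singular points: -3/7 + (2/77)*sqrt(407).
The factor η**2 + 6*η/7 - 1/11 splits as (η - a)(η - a') with a = -3/7 - (2/77)*sqrt(407), a' = -3/7 + (2/77)*sqrt(407). At the order-3 pole a set g(η) = (η - a)^3*f(η) = [15/17 - 9*η/11] / (η - a')^3.
Order-3 pole: residue = g''(a)/2; g''(-3/7 - (2/77)*sqrt(407)) = -(63941031/110220928)*sqrt(407), so the residue is -(63941031/220441856)*sqrt(407).
The factor η**2 + 6*η/7 - 1/11 splits as (η - a)(η - a') with a = -3/7 + (2/77)*sqrt(407), a' = -3/7 - (2/77)*sqrt(407). At the order-3 pole a set g(η) = (η - a)^3*f(η) = [15/17 - 9*η/11] / (η - a')^3.
Order-3 pole: residue = g''(a)/2; g''(-3/7 + (2/77)*sqrt(407)) = (63941031/110220928)*sqrt(407), so the residue is (63941031/220441856)*sqrt(407).
List the singular points by increasing real part (a conjugate pair: the negative imaginary part first).

Radius of convergence at 0: -3/7 + (2/77)*sqrt(407).
At -3/7 - (2/77)*sqrt(407): a pole of order 3; residue -(63941031/220441856)*sqrt(407).
At -3/7 + (2/77)*sqrt(407): a pole of order 3; residue (63941031/220441856)*sqrt(407).
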